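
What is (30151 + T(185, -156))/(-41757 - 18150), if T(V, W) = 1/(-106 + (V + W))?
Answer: -2321626/4612839 ≈ -0.50330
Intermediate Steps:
T(V, W) = 1/(-106 + V + W)
(30151 + T(185, -156))/(-41757 - 18150) = (30151 + 1/(-106 + 185 - 156))/(-41757 - 18150) = (30151 + 1/(-77))/(-59907) = (30151 - 1/77)*(-1/59907) = (2321626/77)*(-1/59907) = -2321626/4612839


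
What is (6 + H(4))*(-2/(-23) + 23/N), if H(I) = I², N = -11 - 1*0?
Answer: -1014/23 ≈ -44.087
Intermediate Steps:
N = -11 (N = -11 + 0 = -11)
(6 + H(4))*(-2/(-23) + 23/N) = (6 + 4²)*(-2/(-23) + 23/(-11)) = (6 + 16)*(-2*(-1/23) + 23*(-1/11)) = 22*(2/23 - 23/11) = 22*(-507/253) = -1014/23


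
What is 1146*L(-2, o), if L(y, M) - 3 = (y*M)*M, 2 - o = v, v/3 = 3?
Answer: -108870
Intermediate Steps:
v = 9 (v = 3*3 = 9)
o = -7 (o = 2 - 1*9 = 2 - 9 = -7)
L(y, M) = 3 + y*M² (L(y, M) = 3 + (y*M)*M = 3 + (M*y)*M = 3 + y*M²)
1146*L(-2, o) = 1146*(3 - 2*(-7)²) = 1146*(3 - 2*49) = 1146*(3 - 98) = 1146*(-95) = -108870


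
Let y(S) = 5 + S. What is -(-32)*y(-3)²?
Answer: 128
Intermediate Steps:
-(-32)*y(-3)² = -(-32)*(5 - 3)² = -(-32)*2² = -(-32)*4 = -1*(-128) = 128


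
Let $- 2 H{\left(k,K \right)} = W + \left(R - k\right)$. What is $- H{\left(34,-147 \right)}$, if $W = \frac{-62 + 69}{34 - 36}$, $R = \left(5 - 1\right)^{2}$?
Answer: $- \frac{43}{4} \approx -10.75$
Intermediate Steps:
$R = 16$ ($R = 4^{2} = 16$)
$W = - \frac{7}{2}$ ($W = \frac{7}{-2} = 7 \left(- \frac{1}{2}\right) = - \frac{7}{2} \approx -3.5$)
$H{\left(k,K \right)} = - \frac{25}{4} + \frac{k}{2}$ ($H{\left(k,K \right)} = - \frac{- \frac{7}{2} - \left(-16 + k\right)}{2} = - \frac{\frac{25}{2} - k}{2} = - \frac{25}{4} + \frac{k}{2}$)
$- H{\left(34,-147 \right)} = - (- \frac{25}{4} + \frac{1}{2} \cdot 34) = - (- \frac{25}{4} + 17) = \left(-1\right) \frac{43}{4} = - \frac{43}{4}$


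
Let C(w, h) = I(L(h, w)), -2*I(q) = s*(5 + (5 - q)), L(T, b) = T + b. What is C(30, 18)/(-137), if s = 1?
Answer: -19/137 ≈ -0.13869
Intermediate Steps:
I(q) = -5 + q/2 (I(q) = -(5 + (5 - q))/2 = -(10 - q)/2 = -5 + q/2)
C(w, h) = -5 + h/2 + w/2 (C(w, h) = -5 + (h + w)/2 = -5 + (h/2 + w/2) = -5 + h/2 + w/2)
C(30, 18)/(-137) = (-5 + (½)*18 + (½)*30)/(-137) = (-5 + 9 + 15)*(-1/137) = 19*(-1/137) = -19/137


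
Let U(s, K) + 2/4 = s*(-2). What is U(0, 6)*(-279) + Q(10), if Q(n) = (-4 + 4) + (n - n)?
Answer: 279/2 ≈ 139.50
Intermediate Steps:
Q(n) = 0 (Q(n) = 0 + 0 = 0)
U(s, K) = -½ - 2*s (U(s, K) = -½ + s*(-2) = -½ - 2*s)
U(0, 6)*(-279) + Q(10) = (-½ - 2*0)*(-279) + 0 = (-½ + 0)*(-279) + 0 = -½*(-279) + 0 = 279/2 + 0 = 279/2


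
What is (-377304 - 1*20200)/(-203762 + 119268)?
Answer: 198752/42247 ≈ 4.7045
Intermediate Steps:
(-377304 - 1*20200)/(-203762 + 119268) = (-377304 - 20200)/(-84494) = -397504*(-1/84494) = 198752/42247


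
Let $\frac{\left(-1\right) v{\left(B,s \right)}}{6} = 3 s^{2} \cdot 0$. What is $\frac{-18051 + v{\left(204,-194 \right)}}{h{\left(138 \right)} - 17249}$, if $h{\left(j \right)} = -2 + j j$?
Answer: $- \frac{1641}{163} \approx -10.067$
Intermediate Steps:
$v{\left(B,s \right)} = 0$ ($v{\left(B,s \right)} = - 6 \cdot 3 s^{2} \cdot 0 = \left(-6\right) 0 = 0$)
$h{\left(j \right)} = -2 + j^{2}$
$\frac{-18051 + v{\left(204,-194 \right)}}{h{\left(138 \right)} - 17249} = \frac{-18051 + 0}{\left(-2 + 138^{2}\right) - 17249} = - \frac{18051}{\left(-2 + 19044\right) - 17249} = - \frac{18051}{19042 - 17249} = - \frac{18051}{1793} = \left(-18051\right) \frac{1}{1793} = - \frac{1641}{163}$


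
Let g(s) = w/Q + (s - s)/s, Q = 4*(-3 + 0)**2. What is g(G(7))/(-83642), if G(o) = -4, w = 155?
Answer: -155/3011112 ≈ -5.1476e-5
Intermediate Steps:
Q = 36 (Q = 4*(-3)**2 = 4*9 = 36)
g(s) = 155/36 (g(s) = 155/36 + (s - s)/s = 155*(1/36) + 0/s = 155/36 + 0 = 155/36)
g(G(7))/(-83642) = (155/36)/(-83642) = (155/36)*(-1/83642) = -155/3011112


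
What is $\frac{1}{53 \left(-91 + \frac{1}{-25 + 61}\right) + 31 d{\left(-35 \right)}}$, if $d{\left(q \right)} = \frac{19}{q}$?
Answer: $- \frac{1260}{6096329} \approx -0.00020668$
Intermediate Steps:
$\frac{1}{53 \left(-91 + \frac{1}{-25 + 61}\right) + 31 d{\left(-35 \right)}} = \frac{1}{53 \left(-91 + \frac{1}{-25 + 61}\right) + 31 \frac{19}{-35}} = \frac{1}{53 \left(-91 + \frac{1}{36}\right) + 31 \cdot 19 \left(- \frac{1}{35}\right)} = \frac{1}{53 \left(-91 + \frac{1}{36}\right) + 31 \left(- \frac{19}{35}\right)} = \frac{1}{53 \left(- \frac{3275}{36}\right) - \frac{589}{35}} = \frac{1}{- \frac{173575}{36} - \frac{589}{35}} = \frac{1}{- \frac{6096329}{1260}} = - \frac{1260}{6096329}$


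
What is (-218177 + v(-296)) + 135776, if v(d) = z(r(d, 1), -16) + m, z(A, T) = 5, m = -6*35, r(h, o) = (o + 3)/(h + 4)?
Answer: -82606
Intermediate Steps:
r(h, o) = (3 + o)/(4 + h)
m = -210
v(d) = -205 (v(d) = 5 - 210 = -205)
(-218177 + v(-296)) + 135776 = (-218177 - 205) + 135776 = -218382 + 135776 = -82606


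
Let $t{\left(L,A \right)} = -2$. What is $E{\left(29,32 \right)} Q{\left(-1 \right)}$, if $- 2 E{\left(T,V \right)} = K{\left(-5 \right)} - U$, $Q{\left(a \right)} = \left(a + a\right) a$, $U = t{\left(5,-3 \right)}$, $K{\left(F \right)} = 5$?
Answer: $-7$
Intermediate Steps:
$U = -2$
$Q{\left(a \right)} = 2 a^{2}$ ($Q{\left(a \right)} = 2 a a = 2 a^{2}$)
$E{\left(T,V \right)} = - \frac{7}{2}$ ($E{\left(T,V \right)} = - \frac{5 - -2}{2} = - \frac{5 + 2}{2} = \left(- \frac{1}{2}\right) 7 = - \frac{7}{2}$)
$E{\left(29,32 \right)} Q{\left(-1 \right)} = - \frac{7 \cdot 2 \left(-1\right)^{2}}{2} = - \frac{7 \cdot 2 \cdot 1}{2} = \left(- \frac{7}{2}\right) 2 = -7$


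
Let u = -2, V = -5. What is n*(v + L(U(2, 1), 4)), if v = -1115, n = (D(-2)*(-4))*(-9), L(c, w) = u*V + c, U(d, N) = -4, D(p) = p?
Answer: 79848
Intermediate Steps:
L(c, w) = 10 + c (L(c, w) = -2*(-5) + c = 10 + c)
n = -72 (n = -2*(-4)*(-9) = 8*(-9) = -72)
n*(v + L(U(2, 1), 4)) = -72*(-1115 + (10 - 4)) = -72*(-1115 + 6) = -72*(-1109) = 79848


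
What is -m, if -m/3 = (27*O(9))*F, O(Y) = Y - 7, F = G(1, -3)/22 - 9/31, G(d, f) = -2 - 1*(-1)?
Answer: -18549/341 ≈ -54.396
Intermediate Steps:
G(d, f) = -1 (G(d, f) = -2 + 1 = -1)
F = -229/682 (F = -1/22 - 9/31 = -229/682 ≈ -0.33578)
O(Y) = -7 + Y
m = 18549/341 (m = -3*27*(-7 + 9)*(-229)/682 = -3*27*2*(-229)/682 = -162*(-229)/682 = -3*(-6183/341) = 18549/341 ≈ 54.396)
-m = -1*18549/341 = -18549/341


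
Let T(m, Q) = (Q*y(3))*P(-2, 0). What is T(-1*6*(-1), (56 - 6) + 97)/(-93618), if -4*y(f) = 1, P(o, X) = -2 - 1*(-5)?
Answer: 7/5944 ≈ 0.0011777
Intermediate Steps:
P(o, X) = 3 (P(o, X) = -2 + 5 = 3)
y(f) = -1/4 (y(f) = -1/4*1 = -1/4)
T(m, Q) = -3*Q/4 (T(m, Q) = (Q*(-1/4))*3 = -Q/4*3 = -3*Q/4)
T(-1*6*(-1), (56 - 6) + 97)/(-93618) = -3*((56 - 6) + 97)/4/(-93618) = -3*(50 + 97)/4*(-1/93618) = -3/4*147*(-1/93618) = -441/4*(-1/93618) = 7/5944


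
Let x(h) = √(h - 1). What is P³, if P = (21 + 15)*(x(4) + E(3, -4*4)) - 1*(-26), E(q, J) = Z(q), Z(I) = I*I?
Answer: 46957400 + 13369968*√3 ≈ 7.0115e+7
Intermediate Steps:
Z(I) = I²
E(q, J) = q²
x(h) = √(-1 + h)
P = 350 + 36*√3 (P = (21 + 15)*(√(-1 + 4) + 3²) - 1*(-26) = 36*(√3 + 9) + 26 = 36*(9 + √3) + 26 = (324 + 36*√3) + 26 = 350 + 36*√3 ≈ 412.35)
P³ = (350 + 36*√3)³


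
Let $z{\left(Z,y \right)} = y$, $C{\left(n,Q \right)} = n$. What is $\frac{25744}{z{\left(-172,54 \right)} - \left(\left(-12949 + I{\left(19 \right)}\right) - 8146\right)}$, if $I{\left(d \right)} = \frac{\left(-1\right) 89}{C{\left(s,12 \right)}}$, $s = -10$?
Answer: $\frac{257440}{211401} \approx 1.2178$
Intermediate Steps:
$I{\left(d \right)} = \frac{89}{10}$ ($I{\left(d \right)} = \frac{\left(-1\right) 89}{-10} = \left(-89\right) \left(- \frac{1}{10}\right) = \frac{89}{10}$)
$\frac{25744}{z{\left(-172,54 \right)} - \left(\left(-12949 + I{\left(19 \right)}\right) - 8146\right)} = \frac{25744}{54 - \left(\left(-12949 + \frac{89}{10}\right) - 8146\right)} = \frac{25744}{54 - \left(- \frac{129401}{10} - 8146\right)} = \frac{25744}{54 - - \frac{210861}{10}} = \frac{25744}{54 + \frac{210861}{10}} = \frac{25744}{\frac{211401}{10}} = 25744 \cdot \frac{10}{211401} = \frac{257440}{211401}$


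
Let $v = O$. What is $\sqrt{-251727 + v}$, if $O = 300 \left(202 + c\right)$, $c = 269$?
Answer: $i \sqrt{110427} \approx 332.31 i$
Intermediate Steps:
$O = 141300$ ($O = 300 \left(202 + 269\right) = 300 \cdot 471 = 141300$)
$v = 141300$
$\sqrt{-251727 + v} = \sqrt{-251727 + 141300} = \sqrt{-110427} = i \sqrt{110427}$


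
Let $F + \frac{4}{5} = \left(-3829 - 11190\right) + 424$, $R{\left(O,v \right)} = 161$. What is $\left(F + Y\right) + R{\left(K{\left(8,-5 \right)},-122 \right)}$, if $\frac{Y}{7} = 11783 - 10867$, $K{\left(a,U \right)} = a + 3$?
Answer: $- \frac{40114}{5} \approx -8022.8$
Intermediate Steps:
$K{\left(a,U \right)} = 3 + a$
$Y = 6412$ ($Y = 7 \left(11783 - 10867\right) = 7 \cdot 916 = 6412$)
$F = - \frac{72979}{5}$ ($F = - \frac{4}{5} + \left(\left(-3829 - 11190\right) + 424\right) = - \frac{4}{5} + \left(-15019 + 424\right) = - \frac{4}{5} - 14595 = - \frac{72979}{5} \approx -14596.0$)
$\left(F + Y\right) + R{\left(K{\left(8,-5 \right)},-122 \right)} = \left(- \frac{72979}{5} + 6412\right) + 161 = - \frac{40919}{5} + 161 = - \frac{40114}{5}$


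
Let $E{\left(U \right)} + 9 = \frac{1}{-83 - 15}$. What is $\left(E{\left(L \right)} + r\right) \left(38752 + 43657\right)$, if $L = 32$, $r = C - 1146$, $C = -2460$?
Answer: $- \frac{29195118839}{98} \approx -2.9791 \cdot 10^{8}$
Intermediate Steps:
$r = -3606$ ($r = -2460 - 1146 = -3606$)
$E{\left(U \right)} = - \frac{883}{98}$ ($E{\left(U \right)} = -9 + \frac{1}{-83 - 15} = -9 + \frac{1}{-98} = -9 - \frac{1}{98} = - \frac{883}{98}$)
$\left(E{\left(L \right)} + r\right) \left(38752 + 43657\right) = \left(- \frac{883}{98} - 3606\right) \left(38752 + 43657\right) = \left(- \frac{354271}{98}\right) 82409 = - \frac{29195118839}{98}$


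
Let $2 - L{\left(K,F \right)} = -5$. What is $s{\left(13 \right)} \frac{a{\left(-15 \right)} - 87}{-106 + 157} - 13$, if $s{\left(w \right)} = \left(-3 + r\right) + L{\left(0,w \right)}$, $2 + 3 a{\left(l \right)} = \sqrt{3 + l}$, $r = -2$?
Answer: $- \frac{2515}{153} + \frac{4 i \sqrt{3}}{153} \approx -16.438 + 0.045282 i$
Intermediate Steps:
$L{\left(K,F \right)} = 7$ ($L{\left(K,F \right)} = 2 - -5 = 2 + 5 = 7$)
$a{\left(l \right)} = - \frac{2}{3} + \frac{\sqrt{3 + l}}{3}$
$s{\left(w \right)} = 2$ ($s{\left(w \right)} = \left(-3 - 2\right) + 7 = -5 + 7 = 2$)
$s{\left(13 \right)} \frac{a{\left(-15 \right)} - 87}{-106 + 157} - 13 = 2 \frac{\left(- \frac{2}{3} + \frac{\sqrt{3 - 15}}{3}\right) - 87}{-106 + 157} - 13 = 2 \frac{\left(- \frac{2}{3} + \frac{\sqrt{-12}}{3}\right) - 87}{51} - 13 = 2 \left(\left(- \frac{2}{3} + \frac{2 i \sqrt{3}}{3}\right) - 87\right) \frac{1}{51} - 13 = 2 \left(- \frac{263}{3} + \frac{2 i \sqrt{3}}{3}\right) \frac{1}{51} - 13 = 2 \left(- \frac{263}{153} + \frac{2 i \sqrt{3}}{153}\right) - 13 = \left(- \frac{526}{153} + \frac{4 i \sqrt{3}}{153}\right) - 13 = - \frac{2515}{153} + \frac{4 i \sqrt{3}}{153}$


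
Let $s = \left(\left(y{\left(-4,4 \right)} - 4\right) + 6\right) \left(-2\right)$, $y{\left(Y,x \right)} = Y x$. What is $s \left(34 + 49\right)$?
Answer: $2324$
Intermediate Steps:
$s = 28$ ($s = \left(\left(\left(-4\right) 4 - 4\right) + 6\right) \left(-2\right) = \left(\left(-16 - 4\right) + 6\right) \left(-2\right) = \left(-20 + 6\right) \left(-2\right) = \left(-14\right) \left(-2\right) = 28$)
$s \left(34 + 49\right) = 28 \left(34 + 49\right) = 28 \cdot 83 = 2324$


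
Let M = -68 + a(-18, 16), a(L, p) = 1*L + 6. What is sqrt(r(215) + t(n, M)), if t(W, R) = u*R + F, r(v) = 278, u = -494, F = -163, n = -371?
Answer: sqrt(39635) ≈ 199.09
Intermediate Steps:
a(L, p) = 6 + L (a(L, p) = L + 6 = 6 + L)
M = -80 (M = -68 + (6 - 18) = -68 - 12 = -80)
t(W, R) = -163 - 494*R (t(W, R) = -494*R - 163 = -163 - 494*R)
sqrt(r(215) + t(n, M)) = sqrt(278 + (-163 - 494*(-80))) = sqrt(278 + (-163 + 39520)) = sqrt(278 + 39357) = sqrt(39635)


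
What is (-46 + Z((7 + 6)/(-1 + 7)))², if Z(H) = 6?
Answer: 1600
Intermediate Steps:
(-46 + Z((7 + 6)/(-1 + 7)))² = (-46 + 6)² = (-40)² = 1600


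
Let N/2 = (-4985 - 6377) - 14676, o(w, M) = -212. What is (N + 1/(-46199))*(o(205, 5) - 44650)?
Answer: 107931652065750/46199 ≈ 2.3362e+9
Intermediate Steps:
N = -52076 (N = 2*((-4985 - 6377) - 14676) = 2*(-11362 - 14676) = 2*(-26038) = -52076)
(N + 1/(-46199))*(o(205, 5) - 44650) = (-52076 + 1/(-46199))*(-212 - 44650) = (-52076 - 1/46199)*(-44862) = -2405859125/46199*(-44862) = 107931652065750/46199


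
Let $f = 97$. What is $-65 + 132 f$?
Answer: $12739$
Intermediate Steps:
$-65 + 132 f = -65 + 132 \cdot 97 = -65 + 12804 = 12739$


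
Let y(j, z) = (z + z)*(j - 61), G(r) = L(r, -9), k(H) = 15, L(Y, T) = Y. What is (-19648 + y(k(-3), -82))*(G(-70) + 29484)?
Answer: -356027056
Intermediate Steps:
G(r) = r
y(j, z) = 2*z*(-61 + j) (y(j, z) = (2*z)*(-61 + j) = 2*z*(-61 + j))
(-19648 + y(k(-3), -82))*(G(-70) + 29484) = (-19648 + 2*(-82)*(-61 + 15))*(-70 + 29484) = (-19648 + 2*(-82)*(-46))*29414 = (-19648 + 7544)*29414 = -12104*29414 = -356027056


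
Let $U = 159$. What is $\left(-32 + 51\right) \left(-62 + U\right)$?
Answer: $1843$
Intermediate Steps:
$\left(-32 + 51\right) \left(-62 + U\right) = \left(-32 + 51\right) \left(-62 + 159\right) = 19 \cdot 97 = 1843$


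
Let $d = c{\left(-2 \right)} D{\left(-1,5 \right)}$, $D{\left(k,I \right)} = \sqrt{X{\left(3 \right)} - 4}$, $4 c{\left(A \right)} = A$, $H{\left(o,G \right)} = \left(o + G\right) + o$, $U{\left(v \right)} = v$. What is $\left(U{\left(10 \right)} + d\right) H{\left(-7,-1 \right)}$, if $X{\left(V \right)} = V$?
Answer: $-150 + \frac{15 i}{2} \approx -150.0 + 7.5 i$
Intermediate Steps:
$H{\left(o,G \right)} = G + 2 o$ ($H{\left(o,G \right)} = \left(G + o\right) + o = G + 2 o$)
$c{\left(A \right)} = \frac{A}{4}$
$D{\left(k,I \right)} = i$ ($D{\left(k,I \right)} = \sqrt{3 - 4} = \sqrt{-1} = i$)
$d = - \frac{i}{2}$ ($d = \frac{1}{4} \left(-2\right) i = - \frac{i}{2} \approx - 0.5 i$)
$\left(U{\left(10 \right)} + d\right) H{\left(-7,-1 \right)} = \left(10 - \frac{i}{2}\right) \left(-1 + 2 \left(-7\right)\right) = \left(10 - \frac{i}{2}\right) \left(-1 - 14\right) = \left(10 - \frac{i}{2}\right) \left(-15\right) = -150 + \frac{15 i}{2}$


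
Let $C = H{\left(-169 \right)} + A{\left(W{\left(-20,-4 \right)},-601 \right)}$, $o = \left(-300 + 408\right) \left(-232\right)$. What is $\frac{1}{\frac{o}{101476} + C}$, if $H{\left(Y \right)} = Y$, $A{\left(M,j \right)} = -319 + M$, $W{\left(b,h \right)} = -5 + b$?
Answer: $- \frac{25369}{13020561} \approx -0.0019484$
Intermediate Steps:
$o = -25056$ ($o = 108 \left(-232\right) = -25056$)
$C = -513$ ($C = -169 - 344 = -513$)
$\frac{1}{\frac{o}{101476} + C} = \frac{1}{- \frac{25056}{101476} - 513} = \frac{1}{\left(-25056\right) \frac{1}{101476} - 513} = \frac{1}{- \frac{6264}{25369} - 513} = \frac{1}{- \frac{13020561}{25369}} = - \frac{25369}{13020561}$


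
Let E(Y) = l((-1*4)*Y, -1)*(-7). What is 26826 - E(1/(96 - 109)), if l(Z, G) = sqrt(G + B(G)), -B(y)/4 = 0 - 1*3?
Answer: 26826 + 7*sqrt(11) ≈ 26849.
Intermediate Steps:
B(y) = 12 (B(y) = -4*(0 - 1*3) = -4*(0 - 3) = -4*(-3) = 12)
l(Z, G) = sqrt(12 + G) (l(Z, G) = sqrt(G + 12) = sqrt(12 + G))
E(Y) = -7*sqrt(11) (E(Y) = sqrt(12 - 1)*(-7) = sqrt(11)*(-7) = -7*sqrt(11))
26826 - E(1/(96 - 109)) = 26826 - (-7)*sqrt(11) = 26826 + 7*sqrt(11)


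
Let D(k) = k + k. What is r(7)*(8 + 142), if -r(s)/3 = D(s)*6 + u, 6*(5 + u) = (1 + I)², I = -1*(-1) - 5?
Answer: -36225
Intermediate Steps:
I = -4 (I = 1 - 5 = -4)
u = -7/2 (u = -5 + (1 - 4)²/6 = -5 + (⅙)*(-3)² = -5 + (⅙)*9 = -5 + 3/2 = -7/2 ≈ -3.5000)
D(k) = 2*k
r(s) = 21/2 - 36*s (r(s) = -3*((2*s)*6 - 7/2) = -3*(12*s - 7/2) = -3*(-7/2 + 12*s) = 21/2 - 36*s)
r(7)*(8 + 142) = (21/2 - 36*7)*(8 + 142) = (21/2 - 252)*150 = -483/2*150 = -36225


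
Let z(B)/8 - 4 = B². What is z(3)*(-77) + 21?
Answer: -7987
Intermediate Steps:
z(B) = 32 + 8*B²
z(3)*(-77) + 21 = (32 + 8*3²)*(-77) + 21 = (32 + 8*9)*(-77) + 21 = (32 + 72)*(-77) + 21 = 104*(-77) + 21 = -8008 + 21 = -7987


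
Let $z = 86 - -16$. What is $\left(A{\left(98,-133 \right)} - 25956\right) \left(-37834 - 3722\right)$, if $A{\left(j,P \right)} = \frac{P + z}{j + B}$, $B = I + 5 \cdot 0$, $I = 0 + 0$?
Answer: $\frac{52853393382}{49} \approx 1.0786 \cdot 10^{9}$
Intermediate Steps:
$I = 0$
$z = 102$ ($z = 86 + 16 = 102$)
$B = 0$ ($B = 0 + 5 \cdot 0 = 0 + 0 = 0$)
$A{\left(j,P \right)} = \frac{102 + P}{j}$ ($A{\left(j,P \right)} = \frac{P + 102}{j + 0} = \frac{102 + P}{j}$)
$\left(A{\left(98,-133 \right)} - 25956\right) \left(-37834 - 3722\right) = \left(\frac{102 - 133}{98} - 25956\right) \left(-37834 - 3722\right) = \left(\frac{1}{98} \left(-31\right) - 25956\right) \left(-41556\right) = \left(- \frac{31}{98} - 25956\right) \left(-41556\right) = \left(- \frac{2543719}{98}\right) \left(-41556\right) = \frac{52853393382}{49}$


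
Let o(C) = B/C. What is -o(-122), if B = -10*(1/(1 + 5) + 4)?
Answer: -125/366 ≈ -0.34153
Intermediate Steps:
B = -125/3 (B = -10*(1/6 + 4) = -10*25/6 = -125/3 ≈ -41.667)
o(C) = -125/(3*C)
-o(-122) = -(-125)/(3*(-122)) = -(-125)*(-1)/(3*122) = -1*125/366 = -125/366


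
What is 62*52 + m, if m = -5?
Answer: 3219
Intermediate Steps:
62*52 + m = 62*52 - 5 = 3224 - 5 = 3219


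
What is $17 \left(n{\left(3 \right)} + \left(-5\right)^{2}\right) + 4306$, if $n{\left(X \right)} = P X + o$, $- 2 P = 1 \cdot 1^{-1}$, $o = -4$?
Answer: $\frac{9275}{2} \approx 4637.5$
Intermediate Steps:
$P = - \frac{1}{2}$ ($P = - \frac{1 \cdot 1^{-1}}{2} = - \frac{1 \cdot 1}{2} = \left(- \frac{1}{2}\right) 1 = - \frac{1}{2} \approx -0.5$)
$n{\left(X \right)} = -4 - \frac{X}{2}$ ($n{\left(X \right)} = - \frac{X}{2} - 4 = -4 - \frac{X}{2}$)
$17 \left(n{\left(3 \right)} + \left(-5\right)^{2}\right) + 4306 = 17 \left(\left(-4 - \frac{3}{2}\right) + \left(-5\right)^{2}\right) + 4306 = 17 \left(\left(-4 - \frac{3}{2}\right) + 25\right) + 4306 = 17 \left(- \frac{11}{2} + 25\right) + 4306 = 17 \cdot \frac{39}{2} + 4306 = \frac{663}{2} + 4306 = \frac{9275}{2}$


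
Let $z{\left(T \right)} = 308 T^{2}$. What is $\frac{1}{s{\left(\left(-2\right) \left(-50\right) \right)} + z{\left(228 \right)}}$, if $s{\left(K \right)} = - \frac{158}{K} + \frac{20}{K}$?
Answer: $\frac{50}{800553531} \approx 6.2457 \cdot 10^{-8}$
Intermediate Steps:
$s{\left(K \right)} = - \frac{138}{K}$
$\frac{1}{s{\left(\left(-2\right) \left(-50\right) \right)} + z{\left(228 \right)}} = \frac{1}{- \frac{138}{\left(-2\right) \left(-50\right)} + 308 \cdot 228^{2}} = \frac{1}{- \frac{138}{100} + 308 \cdot 51984} = \frac{1}{\left(-138\right) \frac{1}{100} + 16011072} = \frac{1}{- \frac{69}{50} + 16011072} = \frac{1}{\frac{800553531}{50}} = \frac{50}{800553531}$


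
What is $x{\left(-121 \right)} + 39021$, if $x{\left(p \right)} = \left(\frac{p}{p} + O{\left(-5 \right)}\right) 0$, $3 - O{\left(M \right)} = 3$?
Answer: $39021$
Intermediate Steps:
$O{\left(M \right)} = 0$ ($O{\left(M \right)} = 3 - 3 = 0$)
$x{\left(p \right)} = 0$ ($x{\left(p \right)} = \left(\frac{p}{p} + 0\right) 0 = \left(1 + 0\right) 0 = 1 \cdot 0 = 0$)
$x{\left(-121 \right)} + 39021 = 0 + 39021 = 39021$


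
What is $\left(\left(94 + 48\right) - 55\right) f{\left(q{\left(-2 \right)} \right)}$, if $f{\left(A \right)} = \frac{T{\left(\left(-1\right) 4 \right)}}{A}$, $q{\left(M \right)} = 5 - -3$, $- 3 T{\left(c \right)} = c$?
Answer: $\frac{29}{2} \approx 14.5$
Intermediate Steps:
$T{\left(c \right)} = - \frac{c}{3}$
$q{\left(M \right)} = 8$ ($q{\left(M \right)} = 5 + 3 = 8$)
$f{\left(A \right)} = \frac{4}{3 A}$ ($f{\left(A \right)} = \frac{\left(- \frac{1}{3}\right) \left(\left(-1\right) 4\right)}{A} = \frac{\left(- \frac{1}{3}\right) \left(-4\right)}{A} = \frac{4}{3 A}$)
$\left(\left(94 + 48\right) - 55\right) f{\left(q{\left(-2 \right)} \right)} = \left(\left(94 + 48\right) - 55\right) \frac{4}{3 \cdot 8} = \left(142 - 55\right) \frac{4}{3} \cdot \frac{1}{8} = 87 \cdot \frac{1}{6} = \frac{29}{2}$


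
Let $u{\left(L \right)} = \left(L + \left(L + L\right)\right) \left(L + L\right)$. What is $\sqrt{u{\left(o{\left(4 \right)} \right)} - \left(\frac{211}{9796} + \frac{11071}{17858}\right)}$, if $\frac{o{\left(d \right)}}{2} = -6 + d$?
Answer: $\frac{3 \sqrt{20265633039472903}}{43734242} \approx 9.7652$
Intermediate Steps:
$o{\left(d \right)} = -12 + 2 d$ ($o{\left(d \right)} = 2 \left(-6 + d\right) = -12 + 2 d$)
$u{\left(L \right)} = 6 L^{2}$ ($u{\left(L \right)} = \left(L + 2 L\right) 2 L = 3 L 2 L = 6 L^{2}$)
$\sqrt{u{\left(o{\left(4 \right)} \right)} - \left(\frac{211}{9796} + \frac{11071}{17858}\right)} = \sqrt{6 \left(-12 + 2 \cdot 4\right)^{2} - \left(\frac{211}{9796} + \frac{11071}{17858}\right)} = \sqrt{6 \left(-12 + 8\right)^{2} - \frac{56109777}{87468484}} = \sqrt{6 \left(-4\right)^{2} - \frac{56109777}{87468484}} = \sqrt{6 \cdot 16 - \frac{56109777}{87468484}} = \sqrt{96 - \frac{56109777}{87468484}} = \sqrt{\frac{8340864687}{87468484}} = \frac{3 \sqrt{20265633039472903}}{43734242}$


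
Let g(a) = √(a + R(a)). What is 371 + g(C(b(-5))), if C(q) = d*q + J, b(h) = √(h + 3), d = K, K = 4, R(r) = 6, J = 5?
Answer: 371 + √(11 + 4*I*√2) ≈ 374.42 + 0.82744*I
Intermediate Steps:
d = 4
b(h) = √(3 + h)
C(q) = 5 + 4*q (C(q) = 4*q + 5 = 5 + 4*q)
g(a) = √(6 + a) (g(a) = √(a + 6) = √(6 + a))
371 + g(C(b(-5))) = 371 + √(6 + (5 + 4*√(3 - 5))) = 371 + √(6 + (5 + 4*√(-2))) = 371 + √(6 + (5 + 4*(I*√2))) = 371 + √(6 + (5 + 4*I*√2)) = 371 + √(11 + 4*I*√2)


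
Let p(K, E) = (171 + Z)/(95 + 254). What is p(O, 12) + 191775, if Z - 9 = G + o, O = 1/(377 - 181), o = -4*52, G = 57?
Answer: 66929504/349 ≈ 1.9178e+5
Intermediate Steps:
o = -208 (o = -1*208 = -208)
O = 1/196 ≈ 0.0051020
Z = -142 (Z = 9 + (57 - 208) = 9 - 151 = -142)
p(K, E) = 29/349 (p(K, E) = (171 - 142)/(95 + 254) = 29/349)
p(O, 12) + 191775 = 29/349 + 191775 = 66929504/349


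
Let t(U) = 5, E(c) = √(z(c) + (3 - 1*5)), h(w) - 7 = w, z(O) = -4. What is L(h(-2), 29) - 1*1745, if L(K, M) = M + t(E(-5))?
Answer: -1711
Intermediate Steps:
h(w) = 7 + w
E(c) = I*√6 (E(c) = √(-4 + (3 - 1*5)) = √(-4 + (3 - 5)) = √(-4 - 2) = √(-6) = I*√6)
L(K, M) = 5 + M (L(K, M) = M + 5 = 5 + M)
L(h(-2), 29) - 1*1745 = (5 + 29) - 1*1745 = 34 - 1745 = -1711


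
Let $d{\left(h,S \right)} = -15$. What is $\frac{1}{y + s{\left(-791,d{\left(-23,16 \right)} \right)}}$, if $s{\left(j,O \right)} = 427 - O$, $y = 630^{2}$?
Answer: $\frac{1}{397342} \approx 2.5167 \cdot 10^{-6}$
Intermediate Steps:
$y = 396900$
$\frac{1}{y + s{\left(-791,d{\left(-23,16 \right)} \right)}} = \frac{1}{396900 + \left(427 - -15\right)} = \frac{1}{396900 + \left(427 + 15\right)} = \frac{1}{396900 + 442} = \frac{1}{397342}$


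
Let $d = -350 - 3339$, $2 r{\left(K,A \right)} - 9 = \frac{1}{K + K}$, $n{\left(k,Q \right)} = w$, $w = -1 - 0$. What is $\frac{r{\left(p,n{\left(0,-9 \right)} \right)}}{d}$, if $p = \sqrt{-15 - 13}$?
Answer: $- \frac{9}{7378} + \frac{i \sqrt{7}}{206584} \approx -0.0012198 + 1.2807 \cdot 10^{-5} i$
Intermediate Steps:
$w = -1$ ($w = -1 + 0 = -1$)
$n{\left(k,Q \right)} = -1$
$p = 2 i \sqrt{7}$ ($p = \sqrt{-28} = 2 i \sqrt{7} \approx 5.2915 i$)
$r{\left(K,A \right)} = \frac{9}{2} + \frac{1}{4 K}$ ($r{\left(K,A \right)} = \frac{9}{2} + \frac{1}{2 \left(K + K\right)} = \frac{9}{2} + \frac{1}{2 \cdot 2 K} = \frac{9}{2} + \frac{\frac{1}{2} \frac{1}{K}}{2} = \frac{9}{2} + \frac{1}{4 K}$)
$d = -3689$ ($d = -350 - 3339 = -3689$)
$\frac{r{\left(p,n{\left(0,-9 \right)} \right)}}{d} = \frac{\frac{1}{4} \frac{1}{2 i \sqrt{7}} \left(1 + 18 \cdot 2 i \sqrt{7}\right)}{-3689} = \frac{- \frac{i \sqrt{7}}{14} \left(1 + 36 i \sqrt{7}\right)}{4} \left(- \frac{1}{3689}\right) = - \frac{i \sqrt{7} \left(1 + 36 i \sqrt{7}\right)}{56} \left(- \frac{1}{3689}\right) = \frac{i \sqrt{7} \left(1 + 36 i \sqrt{7}\right)}{206584}$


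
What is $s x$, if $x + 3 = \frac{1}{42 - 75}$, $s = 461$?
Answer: $- \frac{46100}{33} \approx -1397.0$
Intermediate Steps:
$x = - \frac{100}{33}$ ($x = -3 + \frac{1}{42 - 75} = -3 + \frac{1}{-33} = -3 - \frac{1}{33} = - \frac{100}{33} \approx -3.0303$)
$s x = 461 \left(- \frac{100}{33}\right) = - \frac{46100}{33}$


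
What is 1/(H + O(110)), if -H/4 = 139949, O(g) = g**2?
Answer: -1/547696 ≈ -1.8258e-6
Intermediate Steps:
H = -559796 (H = -4*139949 = -559796)
1/(H + O(110)) = 1/(-559796 + 110**2) = 1/(-559796 + 12100) = 1/(-547696) = -1/547696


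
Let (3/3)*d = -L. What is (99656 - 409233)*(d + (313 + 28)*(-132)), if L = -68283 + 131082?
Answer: 33375805947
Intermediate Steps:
L = 62799
d = -62799 (d = -1*62799 = -62799)
(99656 - 409233)*(d + (313 + 28)*(-132)) = (99656 - 409233)*(-62799 + (313 + 28)*(-132)) = -309577*(-62799 + 341*(-132)) = -309577*(-62799 - 45012) = -309577*(-107811) = 33375805947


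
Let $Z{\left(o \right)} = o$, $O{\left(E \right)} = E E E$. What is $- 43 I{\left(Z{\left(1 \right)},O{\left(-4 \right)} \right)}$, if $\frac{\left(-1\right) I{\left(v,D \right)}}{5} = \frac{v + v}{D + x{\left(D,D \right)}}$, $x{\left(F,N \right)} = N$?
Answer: $- \frac{215}{64} \approx -3.3594$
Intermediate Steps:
$O{\left(E \right)} = E^{3}$ ($O{\left(E \right)} = E^{2} E = E^{3}$)
$I{\left(v,D \right)} = - \frac{5 v}{D}$ ($I{\left(v,D \right)} = - 5 \frac{v + v}{D + D} = - 5 \frac{2 v}{2 D} = - 5 \cdot 2 v \frac{1}{2 D} = - 5 \frac{v}{D} = - \frac{5 v}{D}$)
$- 43 I{\left(Z{\left(1 \right)},O{\left(-4 \right)} \right)} = - 43 \left(\left(-5\right) 1 \frac{1}{\left(-4\right)^{3}}\right) = - 43 \left(\left(-5\right) 1 \frac{1}{-64}\right) = - 43 \left(\left(-5\right) 1 \left(- \frac{1}{64}\right)\right) = \left(-43\right) \frac{5}{64} = - \frac{215}{64}$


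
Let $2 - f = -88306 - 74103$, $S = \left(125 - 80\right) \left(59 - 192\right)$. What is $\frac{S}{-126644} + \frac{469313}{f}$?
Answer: $\frac{8629672201}{2938339812} \approx 2.9369$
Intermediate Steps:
$S = -5985$ ($S = 45 \left(-133\right) = -5985$)
$f = 162411$ ($f = 2 - \left(-88306 - 74103\right) = 2 - -162409 = 2 + 162409 = 162411$)
$\frac{S}{-126644} + \frac{469313}{f} = - \frac{5985}{-126644} + \frac{469313}{162411} = \left(-5985\right) \left(- \frac{1}{126644}\right) + 469313 \cdot \frac{1}{162411} = \frac{855}{18092} + \frac{469313}{162411} = \frac{8629672201}{2938339812}$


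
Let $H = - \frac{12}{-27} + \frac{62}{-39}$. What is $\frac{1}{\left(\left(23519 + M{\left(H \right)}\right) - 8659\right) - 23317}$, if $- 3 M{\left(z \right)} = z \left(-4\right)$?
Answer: $- \frac{351}{2968943} \approx -0.00011822$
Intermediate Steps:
$H = - \frac{134}{117}$ ($H = \left(-12\right) \left(- \frac{1}{27}\right) + 62 \left(- \frac{1}{39}\right) = \frac{4}{9} - \frac{62}{39} = - \frac{134}{117} \approx -1.1453$)
$M{\left(z \right)} = \frac{4 z}{3}$ ($M{\left(z \right)} = - \frac{z \left(-4\right)}{3} = - \frac{\left(-4\right) z}{3} = \frac{4 z}{3}$)
$\frac{1}{\left(\left(23519 + M{\left(H \right)}\right) - 8659\right) - 23317} = \frac{1}{\left(\left(23519 + \frac{4}{3} \left(- \frac{134}{117}\right)\right) - 8659\right) - 23317} = \frac{1}{\left(\left(23519 - \frac{536}{351}\right) - 8659\right) - 23317} = \frac{1}{\left(\frac{8254633}{351} - 8659\right) - 23317} = \frac{1}{\frac{5215324}{351} - 23317} = \frac{1}{- \frac{2968943}{351}} = - \frac{351}{2968943}$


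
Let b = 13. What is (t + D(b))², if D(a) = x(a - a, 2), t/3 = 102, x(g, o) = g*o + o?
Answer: 94864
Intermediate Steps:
x(g, o) = o + g*o
t = 306 (t = 3*102 = 306)
D(a) = 2 (D(a) = 2*(1 + (a - a)) = 2*(1 + 0) = 2*1 = 2)
(t + D(b))² = (306 + 2)² = 308² = 94864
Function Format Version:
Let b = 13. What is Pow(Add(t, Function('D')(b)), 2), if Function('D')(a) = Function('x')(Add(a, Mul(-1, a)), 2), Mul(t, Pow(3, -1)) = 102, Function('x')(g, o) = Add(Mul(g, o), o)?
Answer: 94864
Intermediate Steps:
Function('x')(g, o) = Add(o, Mul(g, o))
t = 306 (t = Mul(3, 102) = 306)
Function('D')(a) = 2 (Function('D')(a) = Mul(2, Add(1, Add(a, Mul(-1, a)))) = Mul(2, Add(1, 0)) = Mul(2, 1) = 2)
Pow(Add(t, Function('D')(b)), 2) = Pow(Add(306, 2), 2) = Pow(308, 2) = 94864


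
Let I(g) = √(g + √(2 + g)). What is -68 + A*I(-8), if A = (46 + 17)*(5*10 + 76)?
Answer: -68 + 7938*√(-8 + I*√6) ≈ 3330.5 + 22708.0*I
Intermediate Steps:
A = 7938 (A = 63*(50 + 76) = 63*126 = 7938)
-68 + A*I(-8) = -68 + 7938*√(-8 + √(2 - 8)) = -68 + 7938*√(-8 + √(-6)) = -68 + 7938*√(-8 + I*√6)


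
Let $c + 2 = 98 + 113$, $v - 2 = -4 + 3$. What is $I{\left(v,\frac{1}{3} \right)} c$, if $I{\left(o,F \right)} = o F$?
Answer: $\frac{209}{3} \approx 69.667$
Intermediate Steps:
$v = 1$ ($v = 2 + \left(-4 + 3\right) = 2 - 1 = 1$)
$I{\left(o,F \right)} = F o$
$c = 209$ ($c = -2 + \left(98 + 113\right) = -2 + 211 = 209$)
$I{\left(v,\frac{1}{3} \right)} c = \frac{1}{3} \cdot 1 \cdot 209 = \frac{1}{3} \cdot 209 = \frac{209}{3}$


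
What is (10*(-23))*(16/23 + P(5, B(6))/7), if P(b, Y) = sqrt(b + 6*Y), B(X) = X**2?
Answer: -160 - 230*sqrt(221)/7 ≈ -648.46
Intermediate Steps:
(10*(-23))*(16/23 + P(5, B(6))/7) = (10*(-23))*(16/23 + sqrt(5 + 6*6**2)/7) = -230*(16*(1/23) + sqrt(5 + 6*36)*(1/7)) = -230*(16/23 + sqrt(5 + 216)*(1/7)) = -230*(16/23 + sqrt(221)*(1/7)) = -230*(16/23 + sqrt(221)/7) = -160 - 230*sqrt(221)/7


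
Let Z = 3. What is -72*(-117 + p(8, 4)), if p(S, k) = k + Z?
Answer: 7920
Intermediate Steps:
p(S, k) = 3 + k (p(S, k) = k + 3 = 3 + k)
-72*(-117 + p(8, 4)) = -72*(-117 + (3 + 4)) = -72*(-117 + 7) = -72*(-110) = 7920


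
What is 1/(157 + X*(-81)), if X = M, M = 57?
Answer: -1/4460 ≈ -0.00022422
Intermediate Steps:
X = 57
1/(157 + X*(-81)) = 1/(157 + 57*(-81)) = 1/(157 - 4617) = 1/(-4460) = -1/4460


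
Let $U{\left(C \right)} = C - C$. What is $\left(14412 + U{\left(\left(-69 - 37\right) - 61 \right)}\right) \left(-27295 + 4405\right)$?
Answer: $-329890680$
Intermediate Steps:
$U{\left(C \right)} = 0$
$\left(14412 + U{\left(\left(-69 - 37\right) - 61 \right)}\right) \left(-27295 + 4405\right) = \left(14412 + 0\right) \left(-27295 + 4405\right) = 14412 \left(-22890\right) = -329890680$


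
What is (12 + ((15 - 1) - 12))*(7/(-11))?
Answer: -98/11 ≈ -8.9091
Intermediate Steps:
(12 + ((15 - 1) - 12))*(7/(-11)) = (12 + (14 - 12))*(7*(-1/11)) = (12 + 2)*(-7/11) = 14*(-7/11) = -98/11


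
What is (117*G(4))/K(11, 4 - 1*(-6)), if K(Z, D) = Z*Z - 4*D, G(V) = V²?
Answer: 208/9 ≈ 23.111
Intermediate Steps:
K(Z, D) = Z² - 4*D
(117*G(4))/K(11, 4 - 1*(-6)) = (117*4²)/(11² - 4*(4 - 1*(-6))) = (117*16)/(121 - 4*(4 + 6)) = 1872/(121 - 4*10) = 1872/(121 - 40) = 1872/81 = 1872*(1/81) = 208/9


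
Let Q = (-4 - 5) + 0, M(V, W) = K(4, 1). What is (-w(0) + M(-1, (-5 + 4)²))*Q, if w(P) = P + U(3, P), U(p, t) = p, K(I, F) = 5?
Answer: -18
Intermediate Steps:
M(V, W) = 5
Q = -9 (Q = -9 + 0 = -9)
w(P) = 3 + P (w(P) = P + 3 = 3 + P)
(-w(0) + M(-1, (-5 + 4)²))*Q = (-(3 + 0) + 5)*(-9) = (-1*3 + 5)*(-9) = (-3 + 5)*(-9) = 2*(-9) = -18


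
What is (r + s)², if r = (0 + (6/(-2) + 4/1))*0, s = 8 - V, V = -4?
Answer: 144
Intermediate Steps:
s = 12 (s = 8 - 1*(-4) = 8 + 4 = 12)
r = 0 (r = (0 + (6*(-½) + 4*1))*0 = (0 + (-3 + 4))*0 = (0 + 1)*0 = 1*0 = 0)
(r + s)² = (0 + 12)² = 12² = 144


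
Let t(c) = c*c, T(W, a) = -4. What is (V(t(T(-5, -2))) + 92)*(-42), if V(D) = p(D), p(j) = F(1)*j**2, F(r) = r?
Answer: -14616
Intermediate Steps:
t(c) = c**2
p(j) = j**2 (p(j) = 1*j**2 = j**2)
V(D) = D**2
(V(t(T(-5, -2))) + 92)*(-42) = (((-4)**2)**2 + 92)*(-42) = (16**2 + 92)*(-42) = (256 + 92)*(-42) = 348*(-42) = -14616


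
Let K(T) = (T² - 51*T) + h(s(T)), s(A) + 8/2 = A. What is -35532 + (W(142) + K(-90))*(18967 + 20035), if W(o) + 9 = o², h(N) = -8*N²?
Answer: -1475988218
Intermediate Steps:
s(A) = -4 + A
K(T) = T² - 51*T - 8*(-4 + T)² (K(T) = (T² - 51*T) - 8*(-4 + T)² = T² - 51*T - 8*(-4 + T)²)
W(o) = -9 + o²
-35532 + (W(142) + K(-90))*(18967 + 20035) = -35532 + ((-9 + 142²) + (-128 - 7*(-90)² + 13*(-90)))*(18967 + 20035) = -35532 + ((-9 + 20164) + (-128 - 7*8100 - 1170))*39002 = -35532 + (20155 + (-128 - 56700 - 1170))*39002 = -35532 + (20155 - 57998)*39002 = -35532 - 37843*39002 = -35532 - 1475952686 = -1475988218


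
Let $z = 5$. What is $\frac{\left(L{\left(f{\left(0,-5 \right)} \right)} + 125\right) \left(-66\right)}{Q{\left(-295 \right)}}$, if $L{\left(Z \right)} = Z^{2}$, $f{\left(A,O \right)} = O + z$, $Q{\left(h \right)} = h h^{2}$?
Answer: $\frac{66}{205379} \approx 0.00032136$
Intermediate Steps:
$Q{\left(h \right)} = h^{3}$
$f{\left(A,O \right)} = 5 + O$ ($f{\left(A,O \right)} = O + 5 = 5 + O$)
$\frac{\left(L{\left(f{\left(0,-5 \right)} \right)} + 125\right) \left(-66\right)}{Q{\left(-295 \right)}} = \frac{\left(\left(5 - 5\right)^{2} + 125\right) \left(-66\right)}{\left(-295\right)^{3}} = \frac{\left(0^{2} + 125\right) \left(-66\right)}{-25672375} = \left(0 + 125\right) \left(-66\right) \left(- \frac{1}{25672375}\right) = 125 \left(-66\right) \left(- \frac{1}{25672375}\right) = \left(-8250\right) \left(- \frac{1}{25672375}\right) = \frac{66}{205379}$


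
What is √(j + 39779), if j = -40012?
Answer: I*√233 ≈ 15.264*I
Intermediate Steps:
√(j + 39779) = √(-40012 + 39779) = √(-233) = I*√233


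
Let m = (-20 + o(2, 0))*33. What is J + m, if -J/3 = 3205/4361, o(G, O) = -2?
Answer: -3175701/4361 ≈ -728.21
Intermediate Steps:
m = -726 (m = (-20 - 2)*33 = -22*33 = -726)
J = -9615/4361 ≈ -2.2048
J + m = -9615/4361 - 726 = -3175701/4361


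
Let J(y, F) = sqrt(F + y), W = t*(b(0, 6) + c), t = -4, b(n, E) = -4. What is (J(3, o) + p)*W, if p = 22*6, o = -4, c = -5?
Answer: 4752 + 36*I ≈ 4752.0 + 36.0*I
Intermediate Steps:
W = 36 (W = -4*(-4 - 5) = -4*(-9) = 36)
p = 132
(J(3, o) + p)*W = (sqrt(-4 + 3) + 132)*36 = (sqrt(-1) + 132)*36 = (I + 132)*36 = (132 + I)*36 = 4752 + 36*I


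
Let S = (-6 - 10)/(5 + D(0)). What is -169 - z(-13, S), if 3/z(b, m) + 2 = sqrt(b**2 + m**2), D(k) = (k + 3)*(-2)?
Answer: -71155/421 - 15*sqrt(17)/421 ≈ -169.16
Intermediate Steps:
D(k) = -6 - 2*k (D(k) = (3 + k)*(-2) = -6 - 2*k)
S = 16 (S = (-6 - 10)/(5 + (-6 - 2*0)) = -16/(5 + (-6 + 0)) = -16/(5 - 6) = -16/(-1) = -16*(-1) = 16)
z(b, m) = 3/(-2 + sqrt(b**2 + m**2))
-169 - z(-13, S) = -169 - 3/(-2 + sqrt((-13)**2 + 16**2)) = -169 - 3/(-2 + sqrt(169 + 256)) = -169 - 3/(-2 + sqrt(425)) = -169 - 3/(-2 + 5*sqrt(17))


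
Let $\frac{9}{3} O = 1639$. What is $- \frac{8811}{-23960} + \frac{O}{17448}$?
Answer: $\frac{31279589}{78385140} \approx 0.39905$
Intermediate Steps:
$O = \frac{1639}{3}$ ($O = \frac{1}{3} \cdot 1639 = \frac{1639}{3} \approx 546.33$)
$- \frac{8811}{-23960} + \frac{O}{17448} = - \frac{8811}{-23960} + \frac{1639}{3 \cdot 17448} = \left(-8811\right) \left(- \frac{1}{23960}\right) + \frac{1639}{3} \cdot \frac{1}{17448} = \frac{8811}{23960} + \frac{1639}{52344} = \frac{31279589}{78385140}$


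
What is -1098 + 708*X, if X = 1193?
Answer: 843546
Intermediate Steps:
-1098 + 708*X = -1098 + 708*1193 = -1098 + 844644 = 843546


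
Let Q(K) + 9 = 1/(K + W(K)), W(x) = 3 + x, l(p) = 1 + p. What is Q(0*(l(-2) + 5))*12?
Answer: -104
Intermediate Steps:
Q(K) = -9 + 1/(3 + 2*K) (Q(K) = -9 + 1/(K + (3 + K)) = -9 + 1/(3 + 2*K))
Q(0*(l(-2) + 5))*12 = (2*(-13 - 0*((1 - 2) + 5))/(3 + 2*(0*((1 - 2) + 5))))*12 = (2*(-13 - 0*(-1 + 5))/(3 + 2*(0*(-1 + 5))))*12 = (2*(-13 - 0*4)/(3 + 2*(0*4)))*12 = (2*(-13 - 9*0)/(3 + 2*0))*12 = (2*(-13 + 0)/(3 + 0))*12 = (2*(-13)/3)*12 = (2*(1/3)*(-13))*12 = -26/3*12 = -104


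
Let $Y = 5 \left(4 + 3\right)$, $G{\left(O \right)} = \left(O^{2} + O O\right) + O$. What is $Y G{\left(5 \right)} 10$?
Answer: $19250$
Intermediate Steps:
$G{\left(O \right)} = O + 2 O^{2}$ ($G{\left(O \right)} = \left(O^{2} + O^{2}\right) + O = 2 O^{2} + O = O + 2 O^{2}$)
$Y = 35$ ($Y = 5 \cdot 7 = 35$)
$Y G{\left(5 \right)} 10 = 35 \cdot 5 \left(1 + 2 \cdot 5\right) 10 = 35 \cdot 5 \left(1 + 10\right) 10 = 35 \cdot 5 \cdot 11 \cdot 10 = 35 \cdot 55 \cdot 10 = 1925 \cdot 10 = 19250$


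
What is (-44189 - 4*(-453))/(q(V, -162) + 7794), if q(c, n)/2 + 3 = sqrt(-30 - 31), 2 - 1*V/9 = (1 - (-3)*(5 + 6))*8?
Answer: -82508019/15163297 + 42377*I*sqrt(61)/30326594 ≈ -5.4413 + 0.010914*I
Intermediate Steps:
V = -2430 (V = 18 - 9*(1 - (-3)*(5 + 6))*8 = 18 - 9*(1 - (-3)*11)*8 = 18 - 9*(1 - 1*(-33))*8 = 18 - 9*(1 + 33)*8 = 18 - 306*8 = 18 - 9*272 = 18 - 2448 = -2430)
q(c, n) = -6 + 2*I*sqrt(61) (q(c, n) = -6 + 2*sqrt(-30 - 31) = -6 + 2*sqrt(-61) = -6 + 2*(I*sqrt(61)) = -6 + 2*I*sqrt(61))
(-44189 - 4*(-453))/(q(V, -162) + 7794) = (-44189 - 4*(-453))/((-6 + 2*I*sqrt(61)) + 7794) = (-44189 + 1812)/(7788 + 2*I*sqrt(61)) = -42377/(7788 + 2*I*sqrt(61))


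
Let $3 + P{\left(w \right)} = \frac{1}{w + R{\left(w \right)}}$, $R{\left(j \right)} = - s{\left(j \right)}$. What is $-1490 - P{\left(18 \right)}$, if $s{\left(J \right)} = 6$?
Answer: $- \frac{17845}{12} \approx -1487.1$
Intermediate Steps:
$R{\left(j \right)} = -6$ ($R{\left(j \right)} = \left(-1\right) 6 = -6$)
$P{\left(w \right)} = -3 + \frac{1}{-6 + w}$ ($P{\left(w \right)} = -3 + \frac{1}{w - 6} = -3 + \frac{1}{-6 + w}$)
$-1490 - P{\left(18 \right)} = -1490 - \frac{19 - 54}{-6 + 18} = -1490 - \frac{19 - 54}{12} = -1490 - \frac{1}{12} \left(-35\right) = -1490 - - \frac{35}{12} = -1490 + \frac{35}{12} = - \frac{17845}{12}$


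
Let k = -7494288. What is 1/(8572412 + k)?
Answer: 1/1078124 ≈ 9.2754e-7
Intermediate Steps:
1/(8572412 + k) = 1/(8572412 - 7494288) = 1/1078124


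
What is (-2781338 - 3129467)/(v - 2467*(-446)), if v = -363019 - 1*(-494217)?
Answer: -1182161/246296 ≈ -4.7998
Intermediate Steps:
v = 131198 (v = -363019 + 494217 = 131198)
(-2781338 - 3129467)/(v - 2467*(-446)) = (-2781338 - 3129467)/(131198 - 2467*(-446)) = -5910805/(131198 + 1100282) = -5910805/1231480 = -5910805*1/1231480 = -1182161/246296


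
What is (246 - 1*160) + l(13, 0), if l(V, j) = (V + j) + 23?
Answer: 122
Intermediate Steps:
l(V, j) = 23 + V + j
(246 - 1*160) + l(13, 0) = (246 - 1*160) + (23 + 13 + 0) = (246 - 160) + 36 = 86 + 36 = 122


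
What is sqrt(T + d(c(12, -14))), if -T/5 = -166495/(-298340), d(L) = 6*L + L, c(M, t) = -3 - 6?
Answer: I*sqrt(1195058407)/4262 ≈ 8.1111*I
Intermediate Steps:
c(M, t) = -9
d(L) = 7*L
T = -23785/8524 (T = -(-832475)/(-298340) = -(-832475)*(-1)/298340 = -5*4757/8524 = -23785/8524 ≈ -2.7904)
sqrt(T + d(c(12, -14))) = sqrt(-23785/8524 + 7*(-9)) = sqrt(-23785/8524 - 63) = sqrt(-560797/8524) = I*sqrt(1195058407)/4262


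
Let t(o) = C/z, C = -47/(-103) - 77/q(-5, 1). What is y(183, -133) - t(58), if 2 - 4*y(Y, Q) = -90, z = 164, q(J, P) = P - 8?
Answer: 96834/4223 ≈ 22.930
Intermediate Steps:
q(J, P) = -8 + P
C = 1180/103 (C = -47/(-103) - 77/(-8 + 1) = -47*(-1/103) - 77/(-7) = 47/103 - 77*(-1/7) = 47/103 + 11 = 1180/103 ≈ 11.456)
t(o) = 295/4223 (t(o) = (1180/103)/164 = (1180/103)*(1/164) = 295/4223)
y(Y, Q) = 23 (y(Y, Q) = 1/2 - 1/4*(-90) = 1/2 + 45/2 = 23)
y(183, -133) - t(58) = 23 - 1*295/4223 = 23 - 295/4223 = 96834/4223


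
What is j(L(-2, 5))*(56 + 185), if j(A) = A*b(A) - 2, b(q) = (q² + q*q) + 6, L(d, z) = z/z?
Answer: 1446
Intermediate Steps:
L(d, z) = 1
b(q) = 6 + 2*q² (b(q) = (q² + q²) + 6 = 2*q² + 6 = 6 + 2*q²)
j(A) = -2 + A*(6 + 2*A²) (j(A) = A*(6 + 2*A²) - 2 = -2 + A*(6 + 2*A²))
j(L(-2, 5))*(56 + 185) = (-2 + 2*1*(3 + 1²))*(56 + 185) = (-2 + 2*1*(3 + 1))*241 = (-2 + 2*1*4)*241 = (-2 + 8)*241 = 6*241 = 1446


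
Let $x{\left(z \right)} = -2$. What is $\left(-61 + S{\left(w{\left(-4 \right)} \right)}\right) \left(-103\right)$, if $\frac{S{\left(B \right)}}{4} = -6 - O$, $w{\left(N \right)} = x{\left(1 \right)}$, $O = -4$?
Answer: $7107$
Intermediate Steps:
$w{\left(N \right)} = -2$
$S{\left(B \right)} = -8$ ($S{\left(B \right)} = 4 \left(-6 - -4\right) = 4 \left(-6 + 4\right) = 4 \left(-2\right) = -8$)
$\left(-61 + S{\left(w{\left(-4 \right)} \right)}\right) \left(-103\right) = \left(-61 - 8\right) \left(-103\right) = \left(-69\right) \left(-103\right) = 7107$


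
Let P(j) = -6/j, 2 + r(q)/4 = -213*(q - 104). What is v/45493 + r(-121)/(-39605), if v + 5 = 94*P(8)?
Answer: -17447268667/3603500530 ≈ -4.8418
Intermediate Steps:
r(q) = 88600 - 852*q (r(q) = -8 + 4*(-213*(q - 104)) = -8 + 4*(-213*(-104 + q)) = -8 + 4*(22152 - 213*q) = -8 + (88608 - 852*q) = 88600 - 852*q)
v = -151/2 (v = -5 + 94*(-6/8) = -5 + 94*(-6*1/8) = -5 + 94*(-3/4) = -5 - 141/2 = -151/2 ≈ -75.500)
v/45493 + r(-121)/(-39605) = -151/2/45493 + (88600 - 852*(-121))/(-39605) = -151/2*1/45493 + (88600 + 103092)*(-1/39605) = -151/90986 + 191692*(-1/39605) = -151/90986 - 191692/39605 = -17447268667/3603500530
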